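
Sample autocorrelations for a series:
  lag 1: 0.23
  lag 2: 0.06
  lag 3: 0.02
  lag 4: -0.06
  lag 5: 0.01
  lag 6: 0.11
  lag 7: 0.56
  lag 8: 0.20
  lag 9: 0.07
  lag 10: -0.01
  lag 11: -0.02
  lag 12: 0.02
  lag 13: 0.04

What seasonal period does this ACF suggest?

The largest autocorrelation is r_7 = 0.56; the remaining lags stay at or below 0.23. The elevated value at lag 1 (0.23), dropping to 0.06 at lag 2, reflects decaying short-term dependence rather than seasonality.
The dominant spike at lag 7 indicates a seasonal period of 7.

7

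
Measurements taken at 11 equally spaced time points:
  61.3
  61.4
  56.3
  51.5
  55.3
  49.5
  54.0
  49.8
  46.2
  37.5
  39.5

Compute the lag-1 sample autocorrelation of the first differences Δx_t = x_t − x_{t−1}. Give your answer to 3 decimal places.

First differences Δx: 0.1, -5.1, -4.8, 3.8, -5.8, 4.5, -4.2, -3.6, -8.7, 2.0
Mean of differences = -2.1800
Numerator Σ(Δx_t−Δx̄)(Δx_{t+1}−Δx̄) = -89.1244
Denominator Σ(Δx_t−Δx̄)² = 180.1560
r_1(Δx) = -89.1244 / 180.1560 = -0.495

-0.495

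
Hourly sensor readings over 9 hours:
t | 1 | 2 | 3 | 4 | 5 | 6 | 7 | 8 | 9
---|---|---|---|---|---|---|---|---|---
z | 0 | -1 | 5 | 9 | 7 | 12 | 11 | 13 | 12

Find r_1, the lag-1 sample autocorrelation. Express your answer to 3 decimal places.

Mean z̄ = (0 − 1 + 5 + 9 + 7 + 12 + 11 + 13 + 12)/9 = 7.5556
Numerator Σ_{t=1}^{8}(z_t−z̄)(z_{t+1}−z̄) = 137.8025
Denominator Σ(z_t−z̄)² = 220.2222
r_1 = 137.8025 / 220.2222 = 0.626

0.626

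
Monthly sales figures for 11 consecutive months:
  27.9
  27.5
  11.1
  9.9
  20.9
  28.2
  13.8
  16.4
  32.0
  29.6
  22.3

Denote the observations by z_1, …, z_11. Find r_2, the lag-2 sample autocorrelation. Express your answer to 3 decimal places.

Mean z̄ = (27.9 + 27.5 + 11.1 + 9.9 + 20.9 + 28.2 + 13.8 + 16.4 + 32.0 + 29.6 + 22.3)/11 = 21.7818
Numerator Σ_{t=1}^{9}(z_t−z̄)(z_{t+2}−z̄) = -345.9798
Denominator Σ(z_t−z̄)² = 625.8564
r_2 = -345.9798 / 625.8564 = -0.553

-0.553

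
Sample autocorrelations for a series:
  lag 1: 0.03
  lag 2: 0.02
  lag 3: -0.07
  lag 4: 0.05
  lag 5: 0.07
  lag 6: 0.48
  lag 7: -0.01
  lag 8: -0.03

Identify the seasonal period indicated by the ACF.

The largest autocorrelation is r_6 = 0.48; the remaining lags stay at or below 0.07.
The dominant spike at lag 6 indicates a seasonal period of 6.

6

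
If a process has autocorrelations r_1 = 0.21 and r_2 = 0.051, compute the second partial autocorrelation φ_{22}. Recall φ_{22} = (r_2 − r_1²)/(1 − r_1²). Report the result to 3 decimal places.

φ_{22} = (r_2 − r_1²) / (1 − r_1²)
r_1² = (0.21)² = 0.0441
Numerator = 0.051 − 0.0441 = 0.0069; denominator = 1 − 0.0441 = 0.9559
φ_{22} = 0.0069 / 0.9559 = 0.007

0.007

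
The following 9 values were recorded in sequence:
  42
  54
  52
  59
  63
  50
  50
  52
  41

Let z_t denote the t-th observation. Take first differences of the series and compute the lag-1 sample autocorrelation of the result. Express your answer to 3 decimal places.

-0.166

First differences Δz: 12, -2, 7, 4, -13, 0, 2, -11
Mean of differences = -0.1250
Numerator Σ(Δz_t−Δz̄)(Δz_{t+1}−Δz̄) = -84.2656
Denominator Σ(Δz_t−Δz̄)² = 506.8750
r_1(Δz) = -84.2656 / 506.8750 = -0.166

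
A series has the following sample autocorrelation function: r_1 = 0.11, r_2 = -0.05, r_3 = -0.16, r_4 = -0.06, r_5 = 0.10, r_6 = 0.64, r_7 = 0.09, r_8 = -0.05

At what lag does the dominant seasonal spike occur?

The largest autocorrelation is r_6 = 0.64; the remaining lags stay at or below 0.11.
The dominant spike at lag 6 indicates a seasonal period of 6.

6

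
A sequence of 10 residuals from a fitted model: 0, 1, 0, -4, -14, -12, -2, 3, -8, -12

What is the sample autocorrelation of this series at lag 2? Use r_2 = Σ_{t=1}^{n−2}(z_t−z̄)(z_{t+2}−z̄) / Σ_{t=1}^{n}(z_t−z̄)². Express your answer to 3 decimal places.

Mean z̄ = (0 + 1 + 0 − 4 − 14 − 12 − 2 + 3 − 8 − 12)/10 = -4.8000
Numerator Σ_{t=1}^{8}(z_t−z̄)(z_{t+2}−z̄) = -169.2800
Denominator Σ(z_t−z̄)² = 347.6000
r_2 = -169.2800 / 347.6000 = -0.487

-0.487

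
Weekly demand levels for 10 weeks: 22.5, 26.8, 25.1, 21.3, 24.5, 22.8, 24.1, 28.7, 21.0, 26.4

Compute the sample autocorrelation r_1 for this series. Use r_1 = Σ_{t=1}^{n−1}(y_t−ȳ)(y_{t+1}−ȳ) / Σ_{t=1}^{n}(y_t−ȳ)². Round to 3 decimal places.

Mean ȳ = (22.5 + 26.8 + 25.1 + 21.3 + 24.5 + 22.8 + 24.1 + 28.7 + 21.0 + 26.4)/10 = 24.3200
Numerator Σ_{t=1}^{9}(y_t−ȳ)(y_{t+1}−ȳ) = -27.8284
Denominator Σ(y_t−ȳ)² = 56.1160
r_1 = -27.8284 / 56.1160 = -0.496

-0.496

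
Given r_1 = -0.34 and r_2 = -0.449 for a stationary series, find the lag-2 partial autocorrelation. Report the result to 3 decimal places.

φ_{22} = (r_2 − r_1²) / (1 − r_1²)
r_1² = (-0.34)² = 0.1156
Numerator = -0.449 − 0.1156 = -0.5646; denominator = 1 − 0.1156 = 0.8844
φ_{22} = -0.5646 / 0.8844 = -0.638

-0.638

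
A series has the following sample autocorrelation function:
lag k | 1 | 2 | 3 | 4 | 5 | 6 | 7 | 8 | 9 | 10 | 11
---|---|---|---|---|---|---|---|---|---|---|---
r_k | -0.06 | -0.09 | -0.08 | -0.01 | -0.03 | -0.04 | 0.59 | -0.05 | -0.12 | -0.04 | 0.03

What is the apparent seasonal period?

7

The largest autocorrelation is r_7 = 0.59; the remaining lags stay at or below 0.03.
The dominant spike at lag 7 indicates a seasonal period of 7.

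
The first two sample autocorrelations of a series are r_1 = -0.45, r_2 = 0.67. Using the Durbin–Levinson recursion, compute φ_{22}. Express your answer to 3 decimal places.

0.586

φ_{22} = (r_2 − r_1²) / (1 − r_1²)
r_1² = (-0.45)² = 0.2025
Numerator = 0.67 − 0.2025 = 0.4675; denominator = 1 − 0.2025 = 0.7975
φ_{22} = 0.4675 / 0.7975 = 0.586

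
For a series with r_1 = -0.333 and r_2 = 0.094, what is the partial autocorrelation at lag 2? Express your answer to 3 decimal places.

φ_{22} = (r_2 − r_1²) / (1 − r_1²)
r_1² = (-0.333)² = 0.110889
Numerator = 0.094 − 0.1109 = -0.0169; denominator = 1 − 0.1109 = 0.8891
φ_{22} = -0.0169 / 0.8891 = -0.019

-0.019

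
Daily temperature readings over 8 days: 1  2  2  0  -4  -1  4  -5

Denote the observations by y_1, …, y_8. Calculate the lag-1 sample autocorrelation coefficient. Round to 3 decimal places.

-0.204

Mean ȳ = (1 + 2 + 2 + 0 − 4 − 1 + 4 − 5)/8 = -0.1250
Σ(y_t−ȳ)(y_{t+1}−ȳ) = (2.3906) + (4.5156) + (0.2656) + (-0.4844) + (3.3906) + (-3.6094) + (-20.1094) = -13.6406
Denominator Σ(y_t−ȳ)² = 66.8750
r_1 = -13.6406 / 66.8750 = -0.204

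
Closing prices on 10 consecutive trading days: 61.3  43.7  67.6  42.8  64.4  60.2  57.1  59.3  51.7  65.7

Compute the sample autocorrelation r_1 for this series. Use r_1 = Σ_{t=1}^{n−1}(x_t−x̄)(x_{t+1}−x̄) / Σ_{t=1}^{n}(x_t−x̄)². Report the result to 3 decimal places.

-0.710

Mean x̄ = (61.3 + 43.7 + 67.6 + 42.8 + 64.4 + 60.2 + 57.1 + 59.3 + 51.7 + 65.7)/10 = 57.3800
Numerator Σ_{t=1}^{9}(x_t−x̄)(x_{t+1}−x̄) = -484.4884
Denominator Σ(x_t−x̄)² = 682.0160
r_1 = -484.4884 / 682.0160 = -0.710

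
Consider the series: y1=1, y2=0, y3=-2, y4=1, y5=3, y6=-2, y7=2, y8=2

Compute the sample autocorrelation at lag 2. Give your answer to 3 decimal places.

-0.368

Mean ȳ = (1 + 0 − 2 + 1 + 3 − 2 + 2 + 2)/8 = 0.6250
Numerator Σ_{t=1}^{6}(y_t−ȳ)(y_{t+2}−ȳ) = -8.7813
Denominator Σ(y_t−ȳ)² = 23.8750
r_2 = -8.7813 / 23.8750 = -0.368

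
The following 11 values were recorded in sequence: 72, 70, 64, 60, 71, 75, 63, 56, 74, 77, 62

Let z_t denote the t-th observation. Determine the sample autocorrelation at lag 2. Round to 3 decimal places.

Mean z̄ = (72 + 70 + 64 + 60 + 71 + 75 + 63 + 56 + 74 + 77 + 62)/11 = 67.6364
Numerator Σ_{t=1}^{9}(z_t−z̄)(z_{t+2}−z̄) = -377.9917
Denominator Σ(z_t−z̄)² = 478.5455
r_2 = -377.9917 / 478.5455 = -0.790

-0.790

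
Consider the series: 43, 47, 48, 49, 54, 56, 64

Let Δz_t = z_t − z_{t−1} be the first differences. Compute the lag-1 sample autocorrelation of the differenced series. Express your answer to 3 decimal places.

First differences Δz: 4, 1, 1, 5, 2, 8
Mean of differences = 3.5000
Numerator Σ(Δz_t−Δz̄)(Δz_{t+1}−Δz̄) = -7.7500
Denominator Σ(Δz_t−Δz̄)² = 37.5000
r_1(Δz) = -7.7500 / 37.5000 = -0.207

-0.207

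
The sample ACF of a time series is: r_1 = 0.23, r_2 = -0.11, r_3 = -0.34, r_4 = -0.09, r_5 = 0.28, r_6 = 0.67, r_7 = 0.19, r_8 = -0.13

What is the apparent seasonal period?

6

The largest autocorrelation is r_6 = 0.67; the remaining lags stay at or below 0.28.
The dominant spike at lag 6 indicates a seasonal period of 6.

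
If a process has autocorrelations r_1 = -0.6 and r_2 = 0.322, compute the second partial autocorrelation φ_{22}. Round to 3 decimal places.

-0.059

φ_{22} = (r_2 − r_1²) / (1 − r_1²)
r_1² = (-0.6)² = 0.36
Numerator = 0.322 − 0.3600 = -0.0380; denominator = 1 − 0.3600 = 0.6400
φ_{22} = -0.0380 / 0.6400 = -0.059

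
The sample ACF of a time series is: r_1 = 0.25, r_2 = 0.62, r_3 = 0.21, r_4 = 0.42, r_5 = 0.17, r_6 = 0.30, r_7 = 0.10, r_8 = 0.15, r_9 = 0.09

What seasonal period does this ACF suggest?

The largest autocorrelation is r_2 = 0.62, with weaker echoes at lags 4 (0.42) and 6 (0.30); the remaining lags stay at or below 0.25.
The dominant spike at lag 2 indicates a seasonal period of 2.

2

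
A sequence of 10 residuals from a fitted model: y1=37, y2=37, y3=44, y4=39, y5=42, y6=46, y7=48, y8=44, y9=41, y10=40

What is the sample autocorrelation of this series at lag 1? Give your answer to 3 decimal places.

0.372

Mean ȳ = (37 + 37 + 44 + 39 + 42 + 46 + 48 + 44 + 41 + 40)/10 = 41.8000
Numerator Σ_{t=1}^{9}(y_t−ȳ)(y_{t+1}−ȳ) = 45.9600
Denominator Σ(y_t−ȳ)² = 123.6000
r_1 = 45.9600 / 123.6000 = 0.372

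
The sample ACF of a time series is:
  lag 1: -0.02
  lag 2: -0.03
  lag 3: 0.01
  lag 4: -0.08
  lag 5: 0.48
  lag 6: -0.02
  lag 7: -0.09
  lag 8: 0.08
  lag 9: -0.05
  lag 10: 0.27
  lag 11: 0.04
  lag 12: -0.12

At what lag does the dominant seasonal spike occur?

5

The largest autocorrelation is r_5 = 0.48, with a weaker echo at lag 10 (0.27); the remaining lags stay at or below 0.08.
The dominant spike at lag 5 indicates a seasonal period of 5.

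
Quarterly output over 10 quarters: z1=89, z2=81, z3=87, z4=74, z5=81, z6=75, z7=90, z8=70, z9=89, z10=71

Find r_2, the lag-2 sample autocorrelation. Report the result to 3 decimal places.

Mean z̄ = (89 + 81 + 87 + 74 + 81 + 75 + 90 + 70 + 89 + 71)/10 = 80.7000
Numerator Σ_{t=1}^{8}(z_t−z̄)(z_{t+2}−z̄) = 335.1200
Denominator Σ(z_t−z̄)² = 550.1000
r_2 = 335.1200 / 550.1000 = 0.609

0.609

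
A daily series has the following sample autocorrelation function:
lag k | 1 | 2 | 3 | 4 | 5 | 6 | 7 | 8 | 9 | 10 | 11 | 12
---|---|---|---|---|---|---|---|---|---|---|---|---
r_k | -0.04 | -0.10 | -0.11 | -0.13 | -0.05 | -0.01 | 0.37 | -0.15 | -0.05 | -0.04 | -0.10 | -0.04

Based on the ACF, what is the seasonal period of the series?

7

The largest autocorrelation is r_7 = 0.37; the remaining lags stay at or below -0.01.
The dominant spike at lag 7 indicates a seasonal period of 7.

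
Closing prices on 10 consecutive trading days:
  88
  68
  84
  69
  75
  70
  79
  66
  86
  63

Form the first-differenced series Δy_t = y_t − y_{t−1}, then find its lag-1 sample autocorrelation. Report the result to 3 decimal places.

-0.741

First differences Δy: -20, 16, -15, 6, -5, 9, -13, 20, -23
Mean of differences = -2.7778
Numerator Σ(Δy_t−Δȳ)(Δy_{t+1}−Δȳ) = -1519.7160
Denominator Σ(Δy_t−Δȳ)² = 2051.5556
r_1(Δy) = -1519.7160 / 2051.5556 = -0.741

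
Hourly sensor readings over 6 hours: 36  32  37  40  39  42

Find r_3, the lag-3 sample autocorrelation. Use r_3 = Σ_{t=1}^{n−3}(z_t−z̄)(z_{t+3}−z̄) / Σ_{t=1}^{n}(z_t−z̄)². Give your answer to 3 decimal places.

-0.234

Mean z̄ = (36 + 32 + 37 + 40 + 39 + 42)/6 = 37.6667
Deviations from mean: -1.6667, -5.6667, -0.6667, 2.3333, 1.3333, 4.3333
Numerator Σ_{t=1}^{3}(z_t−z̄)(z_{t+3}−z̄) = -14.3333
Denominator Σ(z_t−z̄)² = 61.3333
r_3 = -14.3333 / 61.3333 = -0.234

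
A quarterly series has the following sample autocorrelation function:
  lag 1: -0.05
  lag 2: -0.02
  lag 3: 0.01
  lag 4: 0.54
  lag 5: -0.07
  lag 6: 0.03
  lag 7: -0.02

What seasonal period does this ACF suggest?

4

The largest autocorrelation is r_4 = 0.54; the remaining lags stay at or below 0.03.
The dominant spike at lag 4 indicates a seasonal period of 4.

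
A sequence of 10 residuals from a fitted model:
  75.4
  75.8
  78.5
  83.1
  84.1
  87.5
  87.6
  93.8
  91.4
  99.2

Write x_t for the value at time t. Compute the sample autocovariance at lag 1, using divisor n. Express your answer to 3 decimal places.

Mean x̄ = (75.4 + 75.8 + 78.5 + 83.1 + 84.1 + 87.5 + 87.6 + 93.8 + 91.4 + 99.2)/10 = 85.6400
Σ_{t=1}^{9}(x_t−x̄)(x_{t+1}−x̄) = 334.9484
γ_1 = 334.9484 / 10 = 33.495

33.495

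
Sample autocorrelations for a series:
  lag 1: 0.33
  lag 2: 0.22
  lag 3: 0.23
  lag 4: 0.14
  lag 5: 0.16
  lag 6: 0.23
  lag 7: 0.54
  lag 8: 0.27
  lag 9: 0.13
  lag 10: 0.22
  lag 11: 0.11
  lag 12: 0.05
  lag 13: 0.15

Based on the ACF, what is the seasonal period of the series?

The largest autocorrelation is r_7 = 0.54; the remaining lags stay at or below 0.33. The elevated value at lag 1 (0.33), dropping to 0.22 at lag 2, reflects decaying short-term dependence rather than seasonality.
The dominant spike at lag 7 indicates a seasonal period of 7.

7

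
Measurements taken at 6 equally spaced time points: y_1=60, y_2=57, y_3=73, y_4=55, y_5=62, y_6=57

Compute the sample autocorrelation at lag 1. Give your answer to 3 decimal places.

Mean ȳ = (60 + 57 + 73 + 55 + 62 + 57)/6 = 60.6667
Deviations from mean: -0.6667, -3.6667, 12.3333, -5.6667, 1.3333, -3.6667
Numerator Σ_{t=1}^{5}(y_t−ȳ)(y_{t+1}−ȳ) = -125.1111
Denominator Σ(y_t−ȳ)² = 213.3333
r_1 = -125.1111 / 213.3333 = -0.586

-0.586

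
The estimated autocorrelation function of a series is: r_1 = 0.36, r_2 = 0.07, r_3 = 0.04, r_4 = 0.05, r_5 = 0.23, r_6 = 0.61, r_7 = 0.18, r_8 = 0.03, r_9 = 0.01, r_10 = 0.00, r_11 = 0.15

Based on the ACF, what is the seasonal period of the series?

6

The largest autocorrelation is r_6 = 0.61; the remaining lags stay at or below 0.36. The elevated value at lag 1 (0.36), dropping to 0.07 at lag 2, reflects decaying short-term dependence rather than seasonality.
The dominant spike at lag 6 indicates a seasonal period of 6.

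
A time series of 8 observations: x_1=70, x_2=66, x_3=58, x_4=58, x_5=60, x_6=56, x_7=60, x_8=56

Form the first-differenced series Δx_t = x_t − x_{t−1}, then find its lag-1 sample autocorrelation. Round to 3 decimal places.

-0.231

First differences Δx: -4, -8, 0, 2, -4, 4, -4
Mean of differences = -2.0000
Numerator Σ(Δx_t−Δx̄)(Δx_{t+1}−Δx̄) = -24.0000
Denominator Σ(Δx_t−Δx̄)² = 104.0000
r_1(Δx) = -24.0000 / 104.0000 = -0.231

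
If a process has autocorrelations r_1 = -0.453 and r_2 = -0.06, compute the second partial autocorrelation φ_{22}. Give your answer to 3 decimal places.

φ_{22} = (r_2 − r_1²) / (1 − r_1²)
r_1² = (-0.453)² = 0.205209
Numerator = -0.06 − 0.2052 = -0.2652; denominator = 1 − 0.2052 = 0.7948
φ_{22} = -0.2652 / 0.7948 = -0.334

-0.334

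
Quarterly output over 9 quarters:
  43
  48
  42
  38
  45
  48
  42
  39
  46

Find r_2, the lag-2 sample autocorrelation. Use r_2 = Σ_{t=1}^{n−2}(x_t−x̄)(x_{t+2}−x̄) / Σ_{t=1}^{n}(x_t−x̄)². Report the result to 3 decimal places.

Mean x̄ = (43 + 48 + 42 + 38 + 45 + 48 + 42 + 39 + 46)/9 = 43.4444
Numerator Σ_{t=1}^{7}(x_t−x̄)(x_{t+2}−x̄) = -77.3951
Denominator Σ(x_t−x̄)² = 104.2222
r_2 = -77.3951 / 104.2222 = -0.743

-0.743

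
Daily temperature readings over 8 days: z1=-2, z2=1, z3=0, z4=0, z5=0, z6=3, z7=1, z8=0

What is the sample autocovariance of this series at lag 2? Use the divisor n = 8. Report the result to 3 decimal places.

Mean z̄ = (-2 + 1 + 0 + 0 + 0 + 3 + 1 + 0)/8 = 0.3750
Deviations: -2.3750, 0.6250, -0.3750, -0.3750, -0.3750, 2.6250, 0.6250, -0.3750
Σ_{t=1}^{6}(z_t−z̄)(z_{t+2}−z̄) = -1.4063
γ_2 = -1.4063 / 8 = -0.176

-0.176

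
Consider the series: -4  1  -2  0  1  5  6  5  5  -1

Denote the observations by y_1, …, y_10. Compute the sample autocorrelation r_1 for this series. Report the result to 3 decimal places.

Mean ȳ = (-4 + 1 − 2 + 0 + 1 + 5 + 6 + 5 + 5 − 1)/10 = 1.6000
Numerator Σ_{t=1}^{9}(y_t−ȳ)(y_{t+1}−ȳ) = 42.8400
Denominator Σ(y_t−ȳ)² = 108.4000
r_1 = 42.8400 / 108.4000 = 0.395

0.395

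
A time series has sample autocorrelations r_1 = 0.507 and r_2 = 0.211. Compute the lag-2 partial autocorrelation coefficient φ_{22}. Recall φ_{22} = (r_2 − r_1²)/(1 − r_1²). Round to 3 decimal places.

φ_{22} = (r_2 − r_1²) / (1 − r_1²)
r_1² = (0.507)² = 0.257049
Numerator = 0.211 − 0.2570 = -0.0460; denominator = 1 − 0.2570 = 0.7430
φ_{22} = -0.0460 / 0.7430 = -0.062

-0.062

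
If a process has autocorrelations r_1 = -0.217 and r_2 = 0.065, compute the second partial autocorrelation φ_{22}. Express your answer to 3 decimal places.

0.019

φ_{22} = (r_2 − r_1²) / (1 − r_1²)
r_1² = (-0.217)² = 0.047089
Numerator = 0.065 − 0.0471 = 0.0179; denominator = 1 − 0.0471 = 0.9529
φ_{22} = 0.0179 / 0.9529 = 0.019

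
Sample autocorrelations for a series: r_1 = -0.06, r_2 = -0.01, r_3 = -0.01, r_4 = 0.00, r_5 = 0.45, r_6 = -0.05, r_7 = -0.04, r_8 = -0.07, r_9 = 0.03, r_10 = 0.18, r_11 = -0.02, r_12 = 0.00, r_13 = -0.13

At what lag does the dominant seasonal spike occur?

The largest autocorrelation is r_5 = 0.45, with a weaker echo at lag 10 (0.18); the remaining lags stay at or below 0.03.
The dominant spike at lag 5 indicates a seasonal period of 5.

5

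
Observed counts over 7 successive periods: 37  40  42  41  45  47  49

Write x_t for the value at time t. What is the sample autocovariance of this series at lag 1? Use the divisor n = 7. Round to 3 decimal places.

7.286

Mean x̄ = (37 + 40 + 42 + 41 + 45 + 47 + 49)/7 = 43.0000
Σ_{t=1}^{6}(x_t−x̄)(x_{t+1}−x̄) = 51.0000
γ_1 = 51.0000 / 7 = 7.286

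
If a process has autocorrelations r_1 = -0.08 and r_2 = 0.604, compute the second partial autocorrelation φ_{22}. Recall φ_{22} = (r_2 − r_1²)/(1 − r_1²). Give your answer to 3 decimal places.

φ_{22} = (r_2 − r_1²) / (1 − r_1²)
r_1² = (-0.08)² = 0.0064
Numerator = 0.604 − 0.0064 = 0.5976; denominator = 1 − 0.0064 = 0.9936
φ_{22} = 0.5976 / 0.9936 = 0.601

0.601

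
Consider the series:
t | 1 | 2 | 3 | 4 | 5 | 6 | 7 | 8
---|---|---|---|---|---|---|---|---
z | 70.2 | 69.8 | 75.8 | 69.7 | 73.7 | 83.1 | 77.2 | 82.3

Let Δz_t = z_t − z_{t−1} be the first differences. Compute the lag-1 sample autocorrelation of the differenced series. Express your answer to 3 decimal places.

-0.584

First differences Δz: -0.4, 6.0, -6.1, 4.0, 9.4, -5.9, 5.1
Mean of differences = 1.7286
Numerator Σ(Δz_t−Δz̄)(Δz_{t+1}−Δz̄) = -127.1294
Denominator Σ(Δz_t−Δz̄)² = 217.6343
r_1(Δz) = -127.1294 / 217.6343 = -0.584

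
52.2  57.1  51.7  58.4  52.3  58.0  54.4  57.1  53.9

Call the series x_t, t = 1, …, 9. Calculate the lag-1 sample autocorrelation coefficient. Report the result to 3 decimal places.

Mean x̄ = (52.2 + 57.1 + 51.7 + 58.4 + 52.3 + 58.0 + 54.4 + 57.1 + 53.9)/9 = 55.0111
Numerator Σ_{t=1}^{8}(x_t−x̄)(x_{t+1}−x̄) = -46.7246
Denominator Σ(x_t−x̄)² = 56.9689
r_1 = -46.7246 / 56.9689 = -0.820

-0.820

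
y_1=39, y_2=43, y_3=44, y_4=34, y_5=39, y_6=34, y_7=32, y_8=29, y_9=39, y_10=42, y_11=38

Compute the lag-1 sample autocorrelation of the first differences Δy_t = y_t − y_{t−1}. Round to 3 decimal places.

-0.253

First differences Δy: 4, 1, -10, 5, -5, -2, -3, 10, 3, -4
Mean of differences = -0.1000
Numerator Σ(Δy_t−Δȳ)(Δy_{t+1}−Δȳ) = -77.1100
Denominator Σ(Δy_t−Δȳ)² = 304.9000
r_1(Δy) = -77.1100 / 304.9000 = -0.253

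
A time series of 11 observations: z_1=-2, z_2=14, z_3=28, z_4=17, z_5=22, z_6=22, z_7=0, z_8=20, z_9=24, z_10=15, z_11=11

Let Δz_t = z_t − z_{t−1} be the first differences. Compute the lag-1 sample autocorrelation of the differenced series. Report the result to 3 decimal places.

-0.221

First differences Δz: 16, 14, -11, 5, 0, -22, 20, 4, -9, -4
Mean of differences = 1.3000
Numerator Σ(Δz_t−Δz̄)(Δz_{t+1}−Δz̄) = -347.9900
Denominator Σ(Δz_t−Δz̄)² = 1578.1000
r_1(Δz) = -347.9900 / 1578.1000 = -0.221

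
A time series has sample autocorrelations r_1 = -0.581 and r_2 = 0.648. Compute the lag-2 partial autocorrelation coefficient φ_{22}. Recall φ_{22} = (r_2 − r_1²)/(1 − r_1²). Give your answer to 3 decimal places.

φ_{22} = (r_2 − r_1²) / (1 − r_1²)
r_1² = (-0.581)² = 0.337561
Numerator = 0.648 − 0.3376 = 0.3104; denominator = 1 − 0.3376 = 0.6624
φ_{22} = 0.3104 / 0.6624 = 0.469

0.469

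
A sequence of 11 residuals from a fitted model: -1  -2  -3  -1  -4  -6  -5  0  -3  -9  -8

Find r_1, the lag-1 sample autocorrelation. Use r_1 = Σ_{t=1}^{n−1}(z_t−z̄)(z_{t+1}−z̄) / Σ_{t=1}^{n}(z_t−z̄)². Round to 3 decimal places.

Mean z̄ = (-1 − 2 − 3 − 1 − 4 − 6 − 5 + 0 − 3 − 9 − 8)/11 = -3.8182
Numerator Σ_{t=1}^{10}(z_t−z̄)(z_{t+1}−z̄) = 27.4215
Denominator Σ(z_t−z̄)² = 85.6364
r_1 = 27.4215 / 85.6364 = 0.320

0.320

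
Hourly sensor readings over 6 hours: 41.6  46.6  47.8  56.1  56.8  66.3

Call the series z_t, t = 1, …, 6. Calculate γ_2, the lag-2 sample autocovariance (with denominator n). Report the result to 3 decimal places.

9.916

Mean z̄ = (41.6 + 46.6 + 47.8 + 56.1 + 56.8 + 66.3)/6 = 52.5333
Σ_{t=1}^{4}(z_t−z̄)(z_{t+2}−z̄) = 59.4944
γ_2 = 59.4944 / 6 = 9.916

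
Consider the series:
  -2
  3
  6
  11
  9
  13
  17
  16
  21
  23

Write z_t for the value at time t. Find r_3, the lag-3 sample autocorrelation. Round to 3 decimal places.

Mean z̄ = (-2 + 3 + 6 + 11 + 9 + 13 + 17 + 16 + 21 + 23)/10 = 11.7000
Numerator Σ_{t=1}^{7}(z_t−z̄)(z_{t+3}−z̄) = 82.3300
Denominator Σ(z_t−z̄)² = 566.1000
r_3 = 82.3300 / 566.1000 = 0.145

0.145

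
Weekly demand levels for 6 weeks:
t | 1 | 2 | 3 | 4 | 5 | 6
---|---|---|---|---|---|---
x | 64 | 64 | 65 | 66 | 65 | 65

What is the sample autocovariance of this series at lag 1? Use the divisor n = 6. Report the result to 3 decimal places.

0.162

Mean x̄ = (64 + 64 + 65 + 66 + 65 + 65)/6 = 64.8333
Deviations: -0.8333, -0.8333, 0.1667, 1.1667, 0.1667, 0.1667
Σ_{t=1}^{5}(x_t−x̄)(x_{t+1}−x̄) = 0.9722
γ_1 = 0.9722 / 6 = 0.162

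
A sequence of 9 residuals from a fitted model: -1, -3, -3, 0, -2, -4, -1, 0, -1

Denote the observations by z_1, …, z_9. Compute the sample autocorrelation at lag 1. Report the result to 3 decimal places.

Mean z̄ = (-1 − 3 − 3 + 0 − 2 − 4 − 1 + 0 − 1)/9 = -1.6667
Numerator Σ_{t=1}^{8}(z_t−z̄)(z_{t+1}−z̄) = -0.4444
Denominator Σ(z_t−z̄)² = 16.0000
r_1 = -0.4444 / 16.0000 = -0.028

-0.028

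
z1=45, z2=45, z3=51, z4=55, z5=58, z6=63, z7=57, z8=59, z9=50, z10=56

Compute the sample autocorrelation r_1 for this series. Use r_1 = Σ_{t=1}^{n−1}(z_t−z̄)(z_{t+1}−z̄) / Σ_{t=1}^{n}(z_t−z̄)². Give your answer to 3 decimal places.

Mean z̄ = (45 + 45 + 51 + 55 + 58 + 63 + 57 + 59 + 50 + 56)/10 = 53.9000
Numerator Σ_{t=1}^{9}(z_t−z̄)(z_{t+1}−z̄) = 159.5900
Denominator Σ(z_t−z̄)² = 322.9000
r_1 = 159.5900 / 322.9000 = 0.494

0.494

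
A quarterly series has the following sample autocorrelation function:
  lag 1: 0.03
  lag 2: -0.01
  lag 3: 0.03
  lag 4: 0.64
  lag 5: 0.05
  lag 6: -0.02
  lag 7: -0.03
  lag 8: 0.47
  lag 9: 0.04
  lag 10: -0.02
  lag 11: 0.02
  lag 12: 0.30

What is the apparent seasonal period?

4

The largest autocorrelation is r_4 = 0.64, with weaker echoes at lags 8 (0.47) and 12 (0.30); the remaining lags stay at or below 0.05.
The dominant spike at lag 4 indicates a seasonal period of 4.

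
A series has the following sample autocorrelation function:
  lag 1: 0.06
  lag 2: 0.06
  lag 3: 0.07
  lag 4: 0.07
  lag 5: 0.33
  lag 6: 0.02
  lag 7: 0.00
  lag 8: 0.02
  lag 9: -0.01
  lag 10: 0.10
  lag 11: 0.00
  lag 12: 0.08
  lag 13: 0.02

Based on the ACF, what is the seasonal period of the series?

5

The largest autocorrelation is r_5 = 0.33; the remaining lags stay at or below 0.10.
The dominant spike at lag 5 indicates a seasonal period of 5.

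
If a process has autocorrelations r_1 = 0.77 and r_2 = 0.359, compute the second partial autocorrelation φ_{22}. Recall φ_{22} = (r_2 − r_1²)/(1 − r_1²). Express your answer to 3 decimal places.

-0.575

φ_{22} = (r_2 − r_1²) / (1 − r_1²)
r_1² = (0.77)² = 0.5929
Numerator = 0.359 − 0.5929 = -0.2339; denominator = 1 − 0.5929 = 0.4071
φ_{22} = -0.2339 / 0.4071 = -0.575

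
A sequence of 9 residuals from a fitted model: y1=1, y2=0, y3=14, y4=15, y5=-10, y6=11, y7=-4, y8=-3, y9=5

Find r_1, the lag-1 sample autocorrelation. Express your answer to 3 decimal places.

-0.303

Mean ȳ = (1 + 0 + 14 + 15 − 10 + 11 − 4 − 3 + 5)/9 = 3.2222
Numerator Σ_{t=1}^{8}(y_t−ȳ)(y_{t+1}−ȳ) = -181.4938
Denominator Σ(y_t−ȳ)² = 599.5556
r_1 = -181.4938 / 599.5556 = -0.303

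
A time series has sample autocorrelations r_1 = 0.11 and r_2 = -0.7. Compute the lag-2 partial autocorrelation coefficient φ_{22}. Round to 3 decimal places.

φ_{22} = (r_2 − r_1²) / (1 − r_1²)
r_1² = (0.11)² = 0.0121
Numerator = -0.7 − 0.0121 = -0.7121; denominator = 1 − 0.0121 = 0.9879
φ_{22} = -0.7121 / 0.9879 = -0.721

-0.721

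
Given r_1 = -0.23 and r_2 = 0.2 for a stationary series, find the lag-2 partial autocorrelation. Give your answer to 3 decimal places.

φ_{22} = (r_2 − r_1²) / (1 − r_1²)
r_1² = (-0.23)² = 0.0529
Numerator = 0.2 − 0.0529 = 0.1471; denominator = 1 − 0.0529 = 0.9471
φ_{22} = 0.1471 / 0.9471 = 0.155

0.155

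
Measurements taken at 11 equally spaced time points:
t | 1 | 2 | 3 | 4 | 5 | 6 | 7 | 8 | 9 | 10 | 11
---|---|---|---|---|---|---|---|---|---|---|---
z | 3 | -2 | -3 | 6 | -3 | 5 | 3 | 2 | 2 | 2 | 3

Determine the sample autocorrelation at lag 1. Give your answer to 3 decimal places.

Mean z̄ = (3 − 2 − 3 + 6 − 3 + 5 + 3 + 2 + 2 + 2 + 3)/11 = 1.6364
Numerator Σ_{t=1}^{10}(z_t−z̄)(z_{t+1}−z̄) = -38.3140
Denominator Σ(z_t−z̄)² = 92.5455
r_1 = -38.3140 / 92.5455 = -0.414

-0.414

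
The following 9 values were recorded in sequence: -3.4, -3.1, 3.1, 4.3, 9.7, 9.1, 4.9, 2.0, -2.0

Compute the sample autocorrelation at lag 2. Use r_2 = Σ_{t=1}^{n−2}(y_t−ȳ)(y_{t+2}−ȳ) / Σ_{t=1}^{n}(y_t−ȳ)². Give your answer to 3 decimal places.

0.007

Mean ȳ = (-3.4 − 3.1 + 3.1 + 4.3 + 9.7 + 9.1 + 4.9 + 2.0 − 2.0)/9 = 2.7333
Numerator Σ_{t=1}^{7}(y_t−ȳ)(y_{t+2}−ȳ) = 1.3111
Denominator Σ(y_t−ȳ)² = 190.9400
r_2 = 1.3111 / 190.9400 = 0.007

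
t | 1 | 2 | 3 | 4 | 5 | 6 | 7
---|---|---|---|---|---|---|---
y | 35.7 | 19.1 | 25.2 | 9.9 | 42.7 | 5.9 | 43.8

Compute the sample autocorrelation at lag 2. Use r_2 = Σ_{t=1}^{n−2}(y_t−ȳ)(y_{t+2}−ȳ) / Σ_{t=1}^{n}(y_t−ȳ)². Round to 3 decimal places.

Mean ȳ = (35.7 + 19.1 + 25.2 + 9.9 + 42.7 + 5.9 + 43.8)/7 = 26.0429
Deviations from mean: 9.6571, -6.9429, -0.8429, -16.1429, 16.6571, -20.1429, 17.7571
Numerator Σ_{t=1}^{5}(y_t−ȳ)(y_{t+2}−ȳ) = 710.8449
Denominator Σ(y_t−ȳ)² = 1401.2771
r_2 = 710.8449 / 1401.2771 = 0.507

0.507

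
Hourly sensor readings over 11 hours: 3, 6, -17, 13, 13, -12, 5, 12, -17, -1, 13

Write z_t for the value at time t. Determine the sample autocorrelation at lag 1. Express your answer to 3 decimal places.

Mean z̄ = (3 + 6 − 17 + 13 + 13 − 12 + 5 + 12 − 17 − 1 + 13)/11 = 1.6364
Numerator Σ_{t=1}^{10}(z_t−z̄)(z_{t+1}−z̄) = -497.9504
Denominator Σ(z_t−z̄)² = 1414.5455
r_1 = -497.9504 / 1414.5455 = -0.352

-0.352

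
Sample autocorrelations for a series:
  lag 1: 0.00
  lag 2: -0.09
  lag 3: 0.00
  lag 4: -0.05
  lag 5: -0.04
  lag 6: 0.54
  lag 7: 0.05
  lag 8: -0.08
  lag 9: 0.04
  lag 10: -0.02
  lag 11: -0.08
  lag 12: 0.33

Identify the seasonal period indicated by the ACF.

6

The largest autocorrelation is r_6 = 0.54, with a weaker echo at lag 12 (0.33); the remaining lags stay at or below 0.05.
The dominant spike at lag 6 indicates a seasonal period of 6.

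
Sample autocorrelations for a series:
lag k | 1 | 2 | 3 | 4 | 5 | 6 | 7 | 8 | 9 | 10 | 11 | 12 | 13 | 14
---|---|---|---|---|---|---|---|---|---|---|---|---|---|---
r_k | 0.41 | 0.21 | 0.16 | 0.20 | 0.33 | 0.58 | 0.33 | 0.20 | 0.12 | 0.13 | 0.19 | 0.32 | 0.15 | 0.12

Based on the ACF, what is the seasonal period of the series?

6

The largest autocorrelation is r_6 = 0.58; the remaining lags stay at or below 0.41. The elevated value at lag 1 (0.41), dropping to 0.21 at lag 2, reflects decaying short-term dependence rather than seasonality.
The dominant spike at lag 6 indicates a seasonal period of 6.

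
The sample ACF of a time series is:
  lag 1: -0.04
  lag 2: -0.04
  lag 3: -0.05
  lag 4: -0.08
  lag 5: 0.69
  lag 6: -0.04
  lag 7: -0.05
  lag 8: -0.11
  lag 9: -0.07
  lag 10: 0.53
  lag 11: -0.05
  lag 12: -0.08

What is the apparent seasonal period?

The largest autocorrelation is r_5 = 0.69, with a weaker echo at lag 10 (0.53); the remaining lags stay at or below -0.04.
The dominant spike at lag 5 indicates a seasonal period of 5.

5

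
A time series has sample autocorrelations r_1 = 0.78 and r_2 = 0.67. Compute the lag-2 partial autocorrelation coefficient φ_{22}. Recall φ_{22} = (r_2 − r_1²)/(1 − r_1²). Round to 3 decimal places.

φ_{22} = (r_2 − r_1²) / (1 − r_1²)
r_1² = (0.78)² = 0.6084
Numerator = 0.67 − 0.6084 = 0.0616; denominator = 1 − 0.6084 = 0.3916
φ_{22} = 0.0616 / 0.3916 = 0.157

0.157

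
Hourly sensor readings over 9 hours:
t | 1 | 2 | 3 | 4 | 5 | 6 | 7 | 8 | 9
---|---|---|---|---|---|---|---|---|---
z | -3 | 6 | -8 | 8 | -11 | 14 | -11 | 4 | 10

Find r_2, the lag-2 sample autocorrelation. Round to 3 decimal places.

0.481

Mean z̄ = (-3 + 6 − 8 + 8 − 11 + 14 − 11 + 4 + 10)/9 = 1.0000
Σ(z_t−z̄)(z_{t+2}−z̄) = (36.0000) + (35.0000) + (108.0000) + (91.0000) + (144.0000) + (39.0000) + (-108.0000) = 345.0000
Denominator Σ(z_t−z̄)² = 718.0000
r_2 = 345.0000 / 718.0000 = 0.481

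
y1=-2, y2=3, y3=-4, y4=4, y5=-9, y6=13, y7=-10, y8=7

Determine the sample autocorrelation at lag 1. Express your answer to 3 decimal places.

-0.871

Mean ȳ = (-2 + 3 − 4 + 4 − 9 + 13 − 10 + 7)/8 = 0.2500
Deviations from mean: -2.2500, 2.7500, -4.2500, 3.7500, -9.2500, 12.7500, -10.2500, 6.7500
Numerator Σ_{t=1}^{7}(y_t−ȳ)(y_{t+1}−ȳ) = -386.3125
Denominator Σ(y_t−ȳ)² = 443.5000
r_1 = -386.3125 / 443.5000 = -0.871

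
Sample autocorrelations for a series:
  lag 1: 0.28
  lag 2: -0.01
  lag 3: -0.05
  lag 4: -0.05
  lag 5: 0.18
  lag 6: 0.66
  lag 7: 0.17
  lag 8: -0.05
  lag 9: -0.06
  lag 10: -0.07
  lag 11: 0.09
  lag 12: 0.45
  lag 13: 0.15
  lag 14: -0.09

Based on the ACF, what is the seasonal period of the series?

6

The largest autocorrelation is r_6 = 0.66, with a weaker echo at lag 12 (0.45); the remaining lags stay at or below 0.28.
The dominant spike at lag 6 indicates a seasonal period of 6.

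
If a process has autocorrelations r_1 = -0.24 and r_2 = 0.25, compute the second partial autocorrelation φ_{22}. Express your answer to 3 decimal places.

φ_{22} = (r_2 − r_1²) / (1 − r_1²)
r_1² = (-0.24)² = 0.0576
Numerator = 0.25 − 0.0576 = 0.1924; denominator = 1 − 0.0576 = 0.9424
φ_{22} = 0.1924 / 0.9424 = 0.204

0.204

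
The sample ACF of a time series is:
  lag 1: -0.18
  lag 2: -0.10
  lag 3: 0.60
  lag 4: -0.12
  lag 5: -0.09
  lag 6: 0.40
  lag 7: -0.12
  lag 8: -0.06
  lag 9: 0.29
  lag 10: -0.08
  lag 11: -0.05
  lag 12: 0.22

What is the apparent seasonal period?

The largest autocorrelation is r_3 = 0.60, with weaker echoes at lags 6 (0.40), 9 (0.29) and 12 (0.22); the remaining lags stay at or below -0.05.
The dominant spike at lag 3 indicates a seasonal period of 3.

3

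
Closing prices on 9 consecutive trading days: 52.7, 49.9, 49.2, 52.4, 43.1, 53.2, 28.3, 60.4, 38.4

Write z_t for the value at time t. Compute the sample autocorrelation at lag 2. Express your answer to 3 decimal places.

Mean z̄ = (52.7 + 49.9 + 49.2 + 52.4 + 43.1 + 53.2 + 28.3 + 60.4 + 38.4)/9 = 47.5111
Numerator Σ_{t=1}^{7}(z_t−z̄)(z_{t+2}−z̄) = 373.9053
Denominator Σ(z_t−z̄)² = 729.4089
r_2 = 373.9053 / 729.4089 = 0.513

0.513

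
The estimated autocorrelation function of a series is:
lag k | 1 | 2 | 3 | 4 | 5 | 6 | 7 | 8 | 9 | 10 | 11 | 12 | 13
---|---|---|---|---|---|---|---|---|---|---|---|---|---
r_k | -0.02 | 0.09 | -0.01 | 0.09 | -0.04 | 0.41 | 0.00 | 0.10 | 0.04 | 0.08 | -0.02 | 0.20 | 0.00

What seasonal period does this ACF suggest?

The largest autocorrelation is r_6 = 0.41, with a weaker echo at lag 12 (0.20); the remaining lags stay at or below 0.10.
The dominant spike at lag 6 indicates a seasonal period of 6.

6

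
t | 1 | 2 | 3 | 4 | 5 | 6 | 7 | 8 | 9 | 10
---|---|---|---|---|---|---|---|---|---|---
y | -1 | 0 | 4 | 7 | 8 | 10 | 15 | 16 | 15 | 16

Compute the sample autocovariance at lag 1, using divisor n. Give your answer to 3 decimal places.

27.800

Mean ȳ = (-1 + 0 + 4 + 7 + 8 + 10 + 15 + 16 + 15 + 16)/10 = 9.0000
Σ_{t=1}^{9}(y_t−ȳ)(y_{t+1}−ȳ) = 278.0000
γ_1 = 278.0000 / 10 = 27.800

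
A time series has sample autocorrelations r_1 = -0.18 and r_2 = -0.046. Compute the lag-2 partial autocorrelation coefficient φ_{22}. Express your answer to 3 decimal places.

-0.081

φ_{22} = (r_2 − r_1²) / (1 − r_1²)
r_1² = (-0.18)² = 0.0324
Numerator = -0.046 − 0.0324 = -0.0784; denominator = 1 − 0.0324 = 0.9676
φ_{22} = -0.0784 / 0.9676 = -0.081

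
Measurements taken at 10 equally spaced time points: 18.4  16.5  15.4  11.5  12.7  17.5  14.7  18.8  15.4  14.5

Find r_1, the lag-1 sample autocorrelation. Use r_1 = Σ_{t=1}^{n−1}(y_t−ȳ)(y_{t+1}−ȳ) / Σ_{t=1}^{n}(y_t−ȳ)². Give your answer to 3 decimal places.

Mean ȳ = (18.4 + 16.5 + 15.4 + 11.5 + 12.7 + 17.5 + 14.7 + 18.8 + 15.4 + 14.5)/10 = 15.5400
Numerator Σ_{t=1}^{9}(y_t−ȳ)(y_{t+1}−ȳ) = 4.3884
Denominator Σ(y_t−ȳ)² = 49.7840
r_1 = 4.3884 / 49.7840 = 0.088

0.088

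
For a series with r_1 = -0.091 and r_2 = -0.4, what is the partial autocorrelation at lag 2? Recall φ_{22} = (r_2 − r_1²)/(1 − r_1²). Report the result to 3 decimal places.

φ_{22} = (r_2 − r_1²) / (1 − r_1²)
r_1² = (-0.091)² = 0.008281
Numerator = -0.4 − 0.0083 = -0.4083; denominator = 1 − 0.0083 = 0.9917
φ_{22} = -0.4083 / 0.9917 = -0.412

-0.412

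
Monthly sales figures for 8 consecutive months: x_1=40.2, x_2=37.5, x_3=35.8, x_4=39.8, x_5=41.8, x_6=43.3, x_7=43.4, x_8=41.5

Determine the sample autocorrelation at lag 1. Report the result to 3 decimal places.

0.631

Mean x̄ = (40.2 + 37.5 + 35.8 + 39.8 + 41.8 + 43.3 + 43.4 + 41.5)/8 = 40.4125
Deviations from mean: -0.2125, -2.9125, -4.6125, -0.6125, 1.3875, 2.8875, 2.9875, 1.0875
Σ(x_t−x̄)(x_{t+1}−x̄) = (0.6189) + (13.4339) + (2.8252) + (-0.8498) + (4.0064) + (8.6264) + (3.2489) = 31.9098
Denominator Σ(x_t−x̄)² = 50.5488
r_1 = 31.9098 / 50.5488 = 0.631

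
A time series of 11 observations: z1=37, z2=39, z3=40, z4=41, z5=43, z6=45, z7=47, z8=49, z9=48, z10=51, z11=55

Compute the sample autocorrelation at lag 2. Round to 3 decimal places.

0.419

Mean z̄ = (37 + 39 + 40 + 41 + 43 + 45 + 47 + 49 + 48 + 51 + 55)/11 = 45.0000
Numerator Σ_{t=1}^{9}(z_t−z̄)(z_{t+2}−z̄) = 130.0000
Denominator Σ(z_t−z̄)² = 310.0000
r_2 = 130.0000 / 310.0000 = 0.419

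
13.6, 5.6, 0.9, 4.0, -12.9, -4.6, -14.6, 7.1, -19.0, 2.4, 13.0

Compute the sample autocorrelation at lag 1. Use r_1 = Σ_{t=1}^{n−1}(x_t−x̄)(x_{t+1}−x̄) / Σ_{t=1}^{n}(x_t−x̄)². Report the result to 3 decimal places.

-0.087

Mean x̄ = (13.6 + 5.6 + 0.9 + 4.0 − 12.9 − 4.6 − 14.6 + 7.1 − 19.0 + 2.4 + 13.0)/11 = -0.4091
Numerator Σ_{t=1}^{10}(x_t−x̄)(x_{t+1}−x̄) = -106.1501
Denominator Σ(x_t−x̄)² = 1218.1891
r_1 = -106.1501 / 1218.1891 = -0.087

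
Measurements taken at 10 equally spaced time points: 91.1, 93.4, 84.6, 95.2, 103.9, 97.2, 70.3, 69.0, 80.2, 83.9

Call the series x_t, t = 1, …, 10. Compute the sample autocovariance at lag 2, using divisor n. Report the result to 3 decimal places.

Mean x̄ = (91.1 + 93.4 + 84.6 + 95.2 + 103.9 + 97.2 + 70.3 + 69.0 + 80.2 + 83.9)/10 = 86.8800
Σ_{t=1}^{8}(x_t−x̄)(x_{t+2}−x̄) = -210.9948
γ_2 = -210.9948 / 10 = -21.099

-21.099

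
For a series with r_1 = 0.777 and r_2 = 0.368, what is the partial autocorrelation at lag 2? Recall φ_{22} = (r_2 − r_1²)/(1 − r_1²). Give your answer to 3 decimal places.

φ_{22} = (r_2 − r_1²) / (1 − r_1²)
r_1² = (0.777)² = 0.603729
Numerator = 0.368 − 0.6037 = -0.2357; denominator = 1 − 0.6037 = 0.3963
φ_{22} = -0.2357 / 0.3963 = -0.595

-0.595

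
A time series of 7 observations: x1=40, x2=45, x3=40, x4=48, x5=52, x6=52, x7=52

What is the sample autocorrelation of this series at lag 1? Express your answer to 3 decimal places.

0.427

Mean x̄ = (40 + 45 + 40 + 48 + 52 + 52 + 52)/7 = 47.0000
Deviations from mean: -7.0000, -2.0000, -7.0000, 1.0000, 5.0000, 5.0000, 5.0000
Numerator Σ_{t=1}^{6}(x_t−x̄)(x_{t+1}−x̄) = 76.0000
Denominator Σ(x_t−x̄)² = 178.0000
r_1 = 76.0000 / 178.0000 = 0.427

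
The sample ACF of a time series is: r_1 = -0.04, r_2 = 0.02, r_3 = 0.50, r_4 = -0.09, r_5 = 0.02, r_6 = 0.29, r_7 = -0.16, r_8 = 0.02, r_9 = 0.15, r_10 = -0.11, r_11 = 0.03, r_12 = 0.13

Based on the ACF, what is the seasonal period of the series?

3

The largest autocorrelation is r_3 = 0.50, with weaker echoes at lags 6 (0.29) and 9 (0.15); the remaining lags stay at or below 0.13.
The dominant spike at lag 3 indicates a seasonal period of 3.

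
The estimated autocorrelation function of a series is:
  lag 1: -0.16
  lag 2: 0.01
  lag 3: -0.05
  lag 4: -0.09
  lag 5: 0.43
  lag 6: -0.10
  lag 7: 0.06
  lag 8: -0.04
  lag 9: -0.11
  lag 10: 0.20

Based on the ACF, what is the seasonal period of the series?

5

The largest autocorrelation is r_5 = 0.43, with a weaker echo at lag 10 (0.20); the remaining lags stay at or below 0.06.
The dominant spike at lag 5 indicates a seasonal period of 5.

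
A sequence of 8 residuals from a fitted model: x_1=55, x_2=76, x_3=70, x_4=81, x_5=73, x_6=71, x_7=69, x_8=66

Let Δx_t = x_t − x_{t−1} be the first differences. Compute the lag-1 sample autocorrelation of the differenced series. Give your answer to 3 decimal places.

-0.371

First differences Δx: 21, -6, 11, -8, -2, -2, -3
Mean of differences = 1.5714
Numerator Σ(Δx_t−Δx̄)(Δx_{t+1}−Δx̄) = -245.4694
Denominator Σ(Δx_t−Δx̄)² = 661.7143
r_1(Δx) = -245.4694 / 661.7143 = -0.371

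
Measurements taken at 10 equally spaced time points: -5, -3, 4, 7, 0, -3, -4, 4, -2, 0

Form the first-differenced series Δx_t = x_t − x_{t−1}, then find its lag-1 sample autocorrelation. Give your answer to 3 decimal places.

First differences Δx: 2, 7, 3, -7, -3, -1, 8, -6, 2
Mean of differences = 0.5556
Numerator Σ(Δx_t−Δx̄)(Δx_{t+1}−Δx̄) = -30.8642
Denominator Σ(Δx_t−Δx̄)² = 222.2222
r_1(Δx) = -30.8642 / 222.2222 = -0.139

-0.139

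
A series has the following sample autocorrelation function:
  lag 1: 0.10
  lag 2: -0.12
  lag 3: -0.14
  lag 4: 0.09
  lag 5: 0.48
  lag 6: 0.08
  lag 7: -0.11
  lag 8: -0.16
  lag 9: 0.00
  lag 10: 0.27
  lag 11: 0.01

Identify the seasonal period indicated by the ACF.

5

The largest autocorrelation is r_5 = 0.48, with a weaker echo at lag 10 (0.27); the remaining lags stay at or below 0.10.
The dominant spike at lag 5 indicates a seasonal period of 5.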